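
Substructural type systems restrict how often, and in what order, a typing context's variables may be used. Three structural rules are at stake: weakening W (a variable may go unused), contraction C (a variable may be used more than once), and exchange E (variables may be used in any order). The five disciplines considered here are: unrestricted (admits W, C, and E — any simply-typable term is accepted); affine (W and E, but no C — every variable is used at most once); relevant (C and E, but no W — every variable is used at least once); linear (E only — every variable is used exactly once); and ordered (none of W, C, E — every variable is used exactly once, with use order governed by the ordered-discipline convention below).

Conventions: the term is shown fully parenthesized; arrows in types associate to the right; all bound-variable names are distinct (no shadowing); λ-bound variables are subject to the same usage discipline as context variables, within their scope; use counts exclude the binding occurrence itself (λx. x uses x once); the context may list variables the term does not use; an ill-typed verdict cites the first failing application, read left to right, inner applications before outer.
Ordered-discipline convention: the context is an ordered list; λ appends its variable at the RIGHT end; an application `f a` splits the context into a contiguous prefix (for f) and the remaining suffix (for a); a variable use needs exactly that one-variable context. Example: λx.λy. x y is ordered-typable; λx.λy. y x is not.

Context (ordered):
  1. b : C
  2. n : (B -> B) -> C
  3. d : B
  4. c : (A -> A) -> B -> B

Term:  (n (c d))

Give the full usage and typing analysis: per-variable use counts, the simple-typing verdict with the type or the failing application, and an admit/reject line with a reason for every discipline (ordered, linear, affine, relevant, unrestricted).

variable uses: b: 0×, n: 1×, d: 1×, c: 1×
left-to-right use order: n, c, d
typing: ill-typed: an argument B mismatches the expected A -> A
ordered ✗ (fails simple typing)
linear ✗ (a type mismatch blocks all five)
affine ✗ (the type mismatch rejects it)
relevant ✗ (not simply typable)
unrestricted ✗ (fails simple typing)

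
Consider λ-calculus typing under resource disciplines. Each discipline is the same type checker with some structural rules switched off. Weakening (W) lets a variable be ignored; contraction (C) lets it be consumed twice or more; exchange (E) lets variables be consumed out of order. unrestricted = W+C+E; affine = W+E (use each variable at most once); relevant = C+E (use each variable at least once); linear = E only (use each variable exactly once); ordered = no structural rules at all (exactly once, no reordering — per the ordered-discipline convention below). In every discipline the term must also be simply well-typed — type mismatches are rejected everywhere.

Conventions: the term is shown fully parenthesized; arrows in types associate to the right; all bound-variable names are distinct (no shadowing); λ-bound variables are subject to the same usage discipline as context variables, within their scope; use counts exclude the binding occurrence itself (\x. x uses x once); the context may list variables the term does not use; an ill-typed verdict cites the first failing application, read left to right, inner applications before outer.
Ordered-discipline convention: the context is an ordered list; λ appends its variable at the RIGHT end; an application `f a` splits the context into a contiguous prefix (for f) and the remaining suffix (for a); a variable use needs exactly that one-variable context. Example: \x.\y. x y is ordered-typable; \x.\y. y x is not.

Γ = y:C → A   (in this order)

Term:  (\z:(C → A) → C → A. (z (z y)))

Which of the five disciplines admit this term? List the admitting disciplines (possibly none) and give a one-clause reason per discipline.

accepted by: relevant, unrestricted
counts: y: 1, z (λ-bound): 2
uses in reading order: z, z, y
typing: ✓ — ((C → A) → C → A) → C → A
ordered: ✗ — z ×2 used more than once (contraction)
linear: ✗ — z ×2 used more than once (contraction)
affine: ✗ — z ×2 used more than once (contraction)
relevant: ✓ — at least one use each (y, z)
unrestricted: ✓ — typability at ((C → A) → C → A) → C → A is all that's needed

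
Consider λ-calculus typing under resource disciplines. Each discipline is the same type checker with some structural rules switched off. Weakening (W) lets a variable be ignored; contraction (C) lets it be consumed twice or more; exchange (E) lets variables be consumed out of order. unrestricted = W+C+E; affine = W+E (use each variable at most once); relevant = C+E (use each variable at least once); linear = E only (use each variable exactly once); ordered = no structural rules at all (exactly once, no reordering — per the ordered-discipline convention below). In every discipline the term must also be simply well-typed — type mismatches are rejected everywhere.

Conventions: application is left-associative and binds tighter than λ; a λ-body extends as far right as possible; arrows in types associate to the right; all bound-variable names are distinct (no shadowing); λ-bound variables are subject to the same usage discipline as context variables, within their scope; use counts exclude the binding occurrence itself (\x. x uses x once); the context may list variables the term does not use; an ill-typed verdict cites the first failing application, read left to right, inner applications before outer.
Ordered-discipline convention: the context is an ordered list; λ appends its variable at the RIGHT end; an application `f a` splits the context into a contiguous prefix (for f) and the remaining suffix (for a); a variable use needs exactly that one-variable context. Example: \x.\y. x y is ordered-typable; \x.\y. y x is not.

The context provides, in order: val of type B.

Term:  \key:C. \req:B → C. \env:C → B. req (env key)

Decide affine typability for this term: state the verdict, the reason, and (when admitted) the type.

yes — val, key, req, env: no repeats, contraction unneeded; term : C → (B → C) → (C → B) → C
counts: val=0, key (bound)=1, req (bound)=1, env (bound)=1
uses in reading order: req, env, key
typing: well-typed — term : C → (B → C) → (C → B) → C
summary: ordered ✗, linear ✗, affine ✓, relevant ✗, unrestricted ✓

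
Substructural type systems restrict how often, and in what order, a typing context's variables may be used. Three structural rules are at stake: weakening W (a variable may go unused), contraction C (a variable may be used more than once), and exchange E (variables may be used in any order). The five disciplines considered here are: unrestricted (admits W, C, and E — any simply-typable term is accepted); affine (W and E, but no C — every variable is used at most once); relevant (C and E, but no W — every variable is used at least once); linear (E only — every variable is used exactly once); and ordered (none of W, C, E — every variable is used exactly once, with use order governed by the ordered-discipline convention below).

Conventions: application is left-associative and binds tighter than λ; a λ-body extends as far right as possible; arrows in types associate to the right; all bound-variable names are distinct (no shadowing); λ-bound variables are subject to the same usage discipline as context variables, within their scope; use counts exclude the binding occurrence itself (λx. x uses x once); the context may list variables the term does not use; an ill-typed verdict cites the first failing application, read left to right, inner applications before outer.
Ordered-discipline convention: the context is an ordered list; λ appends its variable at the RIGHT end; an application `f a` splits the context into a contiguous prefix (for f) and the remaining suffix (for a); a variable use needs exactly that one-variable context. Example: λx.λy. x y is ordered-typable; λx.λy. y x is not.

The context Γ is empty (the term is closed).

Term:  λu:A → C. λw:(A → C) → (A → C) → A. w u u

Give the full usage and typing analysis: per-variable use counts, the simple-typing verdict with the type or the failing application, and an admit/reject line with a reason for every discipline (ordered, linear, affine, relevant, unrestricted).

variable uses: u (λ-bound): 2, w (λ-bound): 1
use order (left to right): w, u, u
typing: well-typed at (A → C) → ((A → C) → (A → C) → A) → A
ordered ✗ (u ×2 used more than once (contraction))
linear ✗ (u ×2 used more than once (contraction))
affine ✗ (u ×2 used more than once (contraction))
relevant ✓ (every one of u, w appears)
unrestricted ✓ (simply typable at (A → C) → ((A → C) → (A → C) → A) → A; W, C, E all held)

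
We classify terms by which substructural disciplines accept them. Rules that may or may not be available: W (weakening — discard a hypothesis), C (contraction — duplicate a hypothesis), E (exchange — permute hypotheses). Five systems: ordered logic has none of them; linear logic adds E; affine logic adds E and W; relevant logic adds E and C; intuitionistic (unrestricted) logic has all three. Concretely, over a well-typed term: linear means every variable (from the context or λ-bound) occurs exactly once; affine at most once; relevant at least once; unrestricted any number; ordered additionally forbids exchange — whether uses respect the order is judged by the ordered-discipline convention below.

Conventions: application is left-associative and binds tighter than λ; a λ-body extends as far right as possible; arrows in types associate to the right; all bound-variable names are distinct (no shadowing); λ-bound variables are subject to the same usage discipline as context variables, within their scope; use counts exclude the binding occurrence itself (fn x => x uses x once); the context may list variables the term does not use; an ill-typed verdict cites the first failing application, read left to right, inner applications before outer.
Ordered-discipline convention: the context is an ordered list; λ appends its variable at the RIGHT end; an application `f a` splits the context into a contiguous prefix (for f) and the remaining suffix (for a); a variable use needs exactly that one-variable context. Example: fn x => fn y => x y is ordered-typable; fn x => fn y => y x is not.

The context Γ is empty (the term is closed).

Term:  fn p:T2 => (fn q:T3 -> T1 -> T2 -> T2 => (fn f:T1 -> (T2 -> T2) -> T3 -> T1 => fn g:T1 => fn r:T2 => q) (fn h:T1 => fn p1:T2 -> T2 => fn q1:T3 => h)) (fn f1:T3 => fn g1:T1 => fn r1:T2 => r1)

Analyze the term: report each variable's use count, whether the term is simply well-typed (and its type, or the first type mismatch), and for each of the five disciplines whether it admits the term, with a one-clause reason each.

variable uses: p (λ-bound)=0; q (λ-bound)=1; f (λ-bound)=0; g (λ-bound)=0; r (λ-bound)=0; h (λ-bound)=1; p1 (λ-bound)=0; q1 (λ-bound)=0; f1 (λ-bound)=0; g1 (λ-bound)=0; r1 (λ-bound)=1
order of uses: q, h, r1
typing: the term checks, with type T2 -> T1 -> T2 -> T3 -> T1 -> T2 -> T2
ordered ✗ (p, f, g, r, p1, q1, f1, g1 left unused)
linear ✗ (p, f, g, r, p1, q1, f1, g1 left unused)
affine ✓ (none of p, q, f, g, r, h, p1, q1, f1, g1, r1 used more than once)
relevant ✗ (p, f, g, r, p1, q1, f1, g1 left unused)
unrestricted ✓ (simply typable at T2 -> T1 -> T2 -> T3 -> T1 -> T2 -> T2; W, C, E all held)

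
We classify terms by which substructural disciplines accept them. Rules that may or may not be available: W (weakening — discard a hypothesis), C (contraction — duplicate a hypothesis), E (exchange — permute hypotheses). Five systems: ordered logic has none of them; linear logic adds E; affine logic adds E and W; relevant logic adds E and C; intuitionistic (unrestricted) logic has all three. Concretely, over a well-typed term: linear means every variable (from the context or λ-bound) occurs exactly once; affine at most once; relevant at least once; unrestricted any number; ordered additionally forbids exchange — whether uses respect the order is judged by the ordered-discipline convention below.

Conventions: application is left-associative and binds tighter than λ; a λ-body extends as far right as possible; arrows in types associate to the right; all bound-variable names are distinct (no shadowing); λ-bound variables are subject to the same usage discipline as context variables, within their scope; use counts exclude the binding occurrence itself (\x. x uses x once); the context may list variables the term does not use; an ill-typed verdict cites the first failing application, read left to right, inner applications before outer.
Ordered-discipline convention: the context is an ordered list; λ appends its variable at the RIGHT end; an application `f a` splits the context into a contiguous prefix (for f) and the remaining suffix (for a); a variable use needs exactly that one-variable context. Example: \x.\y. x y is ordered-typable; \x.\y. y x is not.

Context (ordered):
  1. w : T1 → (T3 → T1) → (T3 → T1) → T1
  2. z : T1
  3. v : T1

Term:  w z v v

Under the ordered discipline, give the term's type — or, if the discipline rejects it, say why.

not well-typed under ordered — fails simple typing
counts: w: 1×, z: 1×, v: 2×
left-to-right use order: w, z, v, v
typing: ill-typed: a function awaiting T3 → T1 gets T1
summary: ordered ✗, linear ✗, affine ✗, relevant ✗, unrestricted ✗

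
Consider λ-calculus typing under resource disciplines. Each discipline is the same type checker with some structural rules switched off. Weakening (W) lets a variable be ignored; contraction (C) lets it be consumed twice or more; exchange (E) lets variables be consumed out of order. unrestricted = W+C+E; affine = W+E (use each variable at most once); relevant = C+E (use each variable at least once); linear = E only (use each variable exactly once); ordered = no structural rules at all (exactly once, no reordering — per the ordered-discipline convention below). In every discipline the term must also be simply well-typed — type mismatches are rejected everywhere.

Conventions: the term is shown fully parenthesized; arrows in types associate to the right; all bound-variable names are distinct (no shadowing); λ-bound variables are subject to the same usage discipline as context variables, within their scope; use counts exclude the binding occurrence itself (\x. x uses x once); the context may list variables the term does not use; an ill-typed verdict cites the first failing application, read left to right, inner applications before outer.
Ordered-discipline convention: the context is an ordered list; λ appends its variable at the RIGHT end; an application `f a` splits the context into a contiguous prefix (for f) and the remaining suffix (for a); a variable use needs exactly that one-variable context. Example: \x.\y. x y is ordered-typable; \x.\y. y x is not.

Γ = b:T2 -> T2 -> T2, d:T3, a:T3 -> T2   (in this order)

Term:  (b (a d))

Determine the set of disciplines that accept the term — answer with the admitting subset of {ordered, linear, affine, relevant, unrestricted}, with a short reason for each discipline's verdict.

admitting disciplines: linear, affine, relevant, unrestricted
variable uses: b: 1×; d: 1×; a: 1×
use order (left to right): b, a, d
typing: well-typed at T2 -> T2
ordered ✗ (no ordered split (uses run b, a, d))
linear ✓ (exactly-once usage across b, d, a)
affine ✓ (at most one use each (b, d, a))
relevant ✓ (every one of b, d, a appears)
unrestricted ✓ (well-typed at T2 -> T2; no restrictions here)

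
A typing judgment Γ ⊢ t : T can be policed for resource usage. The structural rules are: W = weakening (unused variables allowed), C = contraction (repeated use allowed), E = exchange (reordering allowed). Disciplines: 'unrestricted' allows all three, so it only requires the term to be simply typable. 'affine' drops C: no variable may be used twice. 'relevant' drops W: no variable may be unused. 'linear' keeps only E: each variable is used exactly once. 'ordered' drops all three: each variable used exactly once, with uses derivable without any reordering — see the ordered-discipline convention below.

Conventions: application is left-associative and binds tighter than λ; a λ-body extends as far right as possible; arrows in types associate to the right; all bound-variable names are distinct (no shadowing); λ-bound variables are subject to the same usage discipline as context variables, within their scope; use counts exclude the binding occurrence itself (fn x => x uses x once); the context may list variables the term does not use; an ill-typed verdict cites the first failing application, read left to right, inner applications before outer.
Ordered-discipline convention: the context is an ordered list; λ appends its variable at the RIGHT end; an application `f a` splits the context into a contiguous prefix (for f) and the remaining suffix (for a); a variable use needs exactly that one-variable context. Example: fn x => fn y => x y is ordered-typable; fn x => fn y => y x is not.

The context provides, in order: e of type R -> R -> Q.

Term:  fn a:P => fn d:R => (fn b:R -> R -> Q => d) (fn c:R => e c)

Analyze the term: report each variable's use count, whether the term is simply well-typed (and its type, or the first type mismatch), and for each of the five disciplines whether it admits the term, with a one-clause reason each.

variable uses: e=1; a (bound)=0; d (bound)=1; b (bound)=0; c (bound)=1
use order (left to right): d, e, c
typing: the term checks, with type P -> R -> R
ordered: ✗, a, b never used (weakening)
linear: ✗, a, b never used (weakening)
affine: ✓, e, a, d, b, c: no repeats, contraction unneeded
relevant: ✗, a, b never used (weakening)
unrestricted: ✓, type-checks (P -> R -> R) and nothing is barred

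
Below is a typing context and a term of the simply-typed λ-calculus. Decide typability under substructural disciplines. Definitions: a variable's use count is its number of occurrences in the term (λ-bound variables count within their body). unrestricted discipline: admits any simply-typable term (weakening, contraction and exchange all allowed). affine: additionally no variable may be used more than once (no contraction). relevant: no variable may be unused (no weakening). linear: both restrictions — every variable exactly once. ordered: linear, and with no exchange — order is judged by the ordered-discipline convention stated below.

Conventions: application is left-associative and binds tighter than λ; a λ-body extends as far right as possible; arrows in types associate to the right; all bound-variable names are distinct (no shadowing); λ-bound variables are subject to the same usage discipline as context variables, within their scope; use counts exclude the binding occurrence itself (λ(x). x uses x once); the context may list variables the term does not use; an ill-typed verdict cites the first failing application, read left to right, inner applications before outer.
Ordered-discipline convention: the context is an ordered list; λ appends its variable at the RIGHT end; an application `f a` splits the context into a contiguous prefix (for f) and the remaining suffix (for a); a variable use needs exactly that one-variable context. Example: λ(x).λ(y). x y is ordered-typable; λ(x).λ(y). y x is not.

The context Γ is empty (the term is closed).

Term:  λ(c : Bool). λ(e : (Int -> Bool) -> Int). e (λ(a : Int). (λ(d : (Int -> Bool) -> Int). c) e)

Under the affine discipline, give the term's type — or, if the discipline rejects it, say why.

not well-typed under affine — repeated use of e ×2
usage: c (bound): 1×; e (bound): 2×; a (bound): 0×; d (bound): 0×
uses in reading order: e, c, e
typing: well-typed — term : Bool -> ((Int -> Bool) -> Int) -> Int
per-discipline verdicts: ordered ✗ · linear ✗ · affine ✗ · relevant ✗ · unrestricted ✓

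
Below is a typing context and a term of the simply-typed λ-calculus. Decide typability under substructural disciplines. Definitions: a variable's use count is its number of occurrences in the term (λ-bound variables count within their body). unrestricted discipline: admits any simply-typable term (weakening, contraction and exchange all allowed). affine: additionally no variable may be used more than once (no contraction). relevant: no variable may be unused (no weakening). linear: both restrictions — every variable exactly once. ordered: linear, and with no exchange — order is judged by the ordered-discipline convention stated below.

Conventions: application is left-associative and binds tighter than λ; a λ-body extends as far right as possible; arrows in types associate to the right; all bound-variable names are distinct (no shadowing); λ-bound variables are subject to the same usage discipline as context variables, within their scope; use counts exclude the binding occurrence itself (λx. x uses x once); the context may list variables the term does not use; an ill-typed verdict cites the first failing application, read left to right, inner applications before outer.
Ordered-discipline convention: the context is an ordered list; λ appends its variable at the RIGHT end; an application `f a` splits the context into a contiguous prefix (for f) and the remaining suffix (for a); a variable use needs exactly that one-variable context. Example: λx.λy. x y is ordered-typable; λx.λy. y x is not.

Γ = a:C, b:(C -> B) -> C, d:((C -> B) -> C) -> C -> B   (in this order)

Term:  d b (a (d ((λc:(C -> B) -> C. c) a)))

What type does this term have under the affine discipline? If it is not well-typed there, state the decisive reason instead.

not well-typed under affine — the type mismatch rejects it
counts: a=2, b=1, d=2, c [bound]=1
uses in reading order: d, b, a, d, c, a
typing: ill-typed: an application expects (C -> B) -> C but receives C
across the five disciplines: ordered ✗; linear ✗; affine ✗; relevant ✗; unrestricted ✗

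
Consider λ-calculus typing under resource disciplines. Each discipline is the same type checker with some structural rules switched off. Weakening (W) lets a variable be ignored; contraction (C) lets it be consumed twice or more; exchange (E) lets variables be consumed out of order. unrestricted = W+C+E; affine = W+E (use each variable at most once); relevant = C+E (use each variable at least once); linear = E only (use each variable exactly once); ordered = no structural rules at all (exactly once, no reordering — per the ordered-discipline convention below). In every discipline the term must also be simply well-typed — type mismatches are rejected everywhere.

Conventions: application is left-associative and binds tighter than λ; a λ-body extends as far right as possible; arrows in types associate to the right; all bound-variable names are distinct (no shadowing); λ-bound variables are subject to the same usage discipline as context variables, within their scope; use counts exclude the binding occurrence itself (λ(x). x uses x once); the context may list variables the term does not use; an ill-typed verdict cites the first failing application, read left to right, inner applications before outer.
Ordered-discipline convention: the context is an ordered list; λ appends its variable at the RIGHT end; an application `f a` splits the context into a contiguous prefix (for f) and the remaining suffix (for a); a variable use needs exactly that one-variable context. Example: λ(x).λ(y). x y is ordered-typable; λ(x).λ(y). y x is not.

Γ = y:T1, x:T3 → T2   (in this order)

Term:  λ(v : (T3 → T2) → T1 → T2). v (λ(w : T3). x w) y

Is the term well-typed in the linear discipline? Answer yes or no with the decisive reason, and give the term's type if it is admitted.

yes — y, x, v, w: one use apiece; term : ((T3 → T2) → T1 → T2) → T2
use counts: y: 1; x: 1; v (λ-bound): 1; w (λ-bound): 1
order of uses: v, x, w, y
typing: ✓ — ((T3 → T2) → T1 → T2) → T2
summary: ordered ✗ · linear ✓ · affine ✓ · relevant ✓ · unrestricted ✓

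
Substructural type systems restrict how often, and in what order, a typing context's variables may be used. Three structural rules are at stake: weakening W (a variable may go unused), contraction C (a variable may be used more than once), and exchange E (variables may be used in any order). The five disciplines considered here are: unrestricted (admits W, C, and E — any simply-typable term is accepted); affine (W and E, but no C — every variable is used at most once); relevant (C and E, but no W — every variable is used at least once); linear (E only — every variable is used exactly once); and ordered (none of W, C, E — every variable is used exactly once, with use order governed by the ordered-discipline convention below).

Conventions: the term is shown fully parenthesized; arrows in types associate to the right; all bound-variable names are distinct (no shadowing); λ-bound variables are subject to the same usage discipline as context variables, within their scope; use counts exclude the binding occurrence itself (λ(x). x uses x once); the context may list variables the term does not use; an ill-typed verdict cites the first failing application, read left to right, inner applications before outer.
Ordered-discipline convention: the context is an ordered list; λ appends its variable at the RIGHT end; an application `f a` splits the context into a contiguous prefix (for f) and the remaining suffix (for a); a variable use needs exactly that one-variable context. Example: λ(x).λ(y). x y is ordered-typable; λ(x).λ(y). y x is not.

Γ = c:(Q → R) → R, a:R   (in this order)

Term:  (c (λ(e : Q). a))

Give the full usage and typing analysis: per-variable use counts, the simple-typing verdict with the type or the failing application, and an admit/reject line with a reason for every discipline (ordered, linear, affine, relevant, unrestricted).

counts: c: 1; a: 1; e [bound]: 0
left-to-right use order: c, a
typing: ✓ — R
ordered: ✗ — unused: e — weakening required
linear: ✗ — unused: e — weakening required
affine: ✓ — c, a, e: no repeats, contraction unneeded
relevant: ✗ — unused: e — weakening required
unrestricted: ✓ — typability at R is all that's needed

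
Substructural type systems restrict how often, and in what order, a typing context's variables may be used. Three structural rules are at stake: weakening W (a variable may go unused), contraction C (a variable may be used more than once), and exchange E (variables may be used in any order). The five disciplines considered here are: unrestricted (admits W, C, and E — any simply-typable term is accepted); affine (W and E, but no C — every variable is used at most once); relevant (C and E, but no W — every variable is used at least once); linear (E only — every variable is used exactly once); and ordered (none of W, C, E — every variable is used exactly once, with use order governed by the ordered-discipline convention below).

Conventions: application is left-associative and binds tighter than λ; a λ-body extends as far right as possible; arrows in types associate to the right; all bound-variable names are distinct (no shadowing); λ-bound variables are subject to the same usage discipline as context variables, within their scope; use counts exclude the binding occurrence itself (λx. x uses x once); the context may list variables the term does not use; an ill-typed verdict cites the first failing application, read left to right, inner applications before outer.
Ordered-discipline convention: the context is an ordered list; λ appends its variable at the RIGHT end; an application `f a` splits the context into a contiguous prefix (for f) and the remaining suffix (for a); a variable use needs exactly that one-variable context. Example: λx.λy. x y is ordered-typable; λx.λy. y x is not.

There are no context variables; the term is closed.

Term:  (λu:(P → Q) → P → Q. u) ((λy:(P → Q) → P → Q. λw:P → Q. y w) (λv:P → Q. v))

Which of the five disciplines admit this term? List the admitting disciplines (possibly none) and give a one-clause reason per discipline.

admitting disciplines: ordered, linear, affine, relevant, unrestricted
variable uses: u (bound) ×1; y (bound) ×1; w (bound) ×1; v (bound) ×1
order of uses: u, y, w, v
typing: well-typed at (P → Q) → P → Q
ordered: ✓, u, y, w, v once each; derivable with no W/C/E
linear: ✓, u, y, w, v: one use apiece
affine: ✓, none of u, y, w, v used more than once
relevant: ✓, at least one use each (u, y, w, v)
unrestricted: ✓, well-typed at (P → Q) → P → Q; no restrictions here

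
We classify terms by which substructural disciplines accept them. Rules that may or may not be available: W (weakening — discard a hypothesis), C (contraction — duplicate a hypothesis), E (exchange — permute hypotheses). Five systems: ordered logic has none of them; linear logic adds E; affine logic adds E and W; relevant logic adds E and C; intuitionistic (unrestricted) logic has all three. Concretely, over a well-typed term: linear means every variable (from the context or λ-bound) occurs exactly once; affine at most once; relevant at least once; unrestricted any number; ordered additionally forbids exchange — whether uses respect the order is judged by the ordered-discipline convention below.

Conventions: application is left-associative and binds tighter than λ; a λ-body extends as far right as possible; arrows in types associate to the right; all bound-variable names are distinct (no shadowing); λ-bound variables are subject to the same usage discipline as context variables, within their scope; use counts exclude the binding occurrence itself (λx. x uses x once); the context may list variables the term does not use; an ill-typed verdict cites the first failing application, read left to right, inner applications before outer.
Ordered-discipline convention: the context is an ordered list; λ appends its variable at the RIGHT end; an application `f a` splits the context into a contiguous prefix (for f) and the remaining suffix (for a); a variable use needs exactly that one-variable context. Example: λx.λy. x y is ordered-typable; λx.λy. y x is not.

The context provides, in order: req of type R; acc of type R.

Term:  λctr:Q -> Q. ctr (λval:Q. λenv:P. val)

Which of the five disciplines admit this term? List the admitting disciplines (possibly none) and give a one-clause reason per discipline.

admitting disciplines: none
use counts: req ×0; acc ×0; ctr (bound) ×1; val (bound) ×1; env (bound) ×0
use order (left to right): ctr, val
typing: ill-typed: an application expects Q but receives Q -> P -> Q
ordered: ✗ — a type mismatch blocks all five
linear: ✗ — the type mismatch rejects it
affine: ✗ — not simply typable
relevant: ✗ — fails simple typing
unrestricted: ✗ — a type mismatch blocks all five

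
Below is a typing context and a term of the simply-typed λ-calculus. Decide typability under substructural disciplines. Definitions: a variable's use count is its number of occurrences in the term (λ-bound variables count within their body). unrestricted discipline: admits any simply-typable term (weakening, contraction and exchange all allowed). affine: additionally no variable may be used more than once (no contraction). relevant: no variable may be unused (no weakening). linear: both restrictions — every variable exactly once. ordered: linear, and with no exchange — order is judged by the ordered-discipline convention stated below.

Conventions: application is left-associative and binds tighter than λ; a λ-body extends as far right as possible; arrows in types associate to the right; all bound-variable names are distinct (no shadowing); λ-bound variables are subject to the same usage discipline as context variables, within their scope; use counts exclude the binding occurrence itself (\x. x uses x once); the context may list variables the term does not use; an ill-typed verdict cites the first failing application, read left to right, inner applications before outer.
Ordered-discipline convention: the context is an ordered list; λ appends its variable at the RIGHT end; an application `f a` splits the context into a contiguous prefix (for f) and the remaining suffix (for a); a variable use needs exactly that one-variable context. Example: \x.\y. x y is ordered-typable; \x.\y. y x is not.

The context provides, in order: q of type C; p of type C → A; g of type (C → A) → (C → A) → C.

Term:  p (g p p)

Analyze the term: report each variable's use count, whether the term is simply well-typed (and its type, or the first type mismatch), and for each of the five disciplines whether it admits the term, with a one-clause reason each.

use counts: q ×0; p ×3; g ×1
uses in reading order: p, g, p, p
typing: well-typed — term : A
ordered ✗ (uses contraction: p ×3; q left unused)
linear ✗ (uses contraction: p ×3; q left unused)
affine ✗ (uses contraction: p ×3)
relevant ✗ (q left unused)
unrestricted ✓ (well-typed at A; no restrictions here)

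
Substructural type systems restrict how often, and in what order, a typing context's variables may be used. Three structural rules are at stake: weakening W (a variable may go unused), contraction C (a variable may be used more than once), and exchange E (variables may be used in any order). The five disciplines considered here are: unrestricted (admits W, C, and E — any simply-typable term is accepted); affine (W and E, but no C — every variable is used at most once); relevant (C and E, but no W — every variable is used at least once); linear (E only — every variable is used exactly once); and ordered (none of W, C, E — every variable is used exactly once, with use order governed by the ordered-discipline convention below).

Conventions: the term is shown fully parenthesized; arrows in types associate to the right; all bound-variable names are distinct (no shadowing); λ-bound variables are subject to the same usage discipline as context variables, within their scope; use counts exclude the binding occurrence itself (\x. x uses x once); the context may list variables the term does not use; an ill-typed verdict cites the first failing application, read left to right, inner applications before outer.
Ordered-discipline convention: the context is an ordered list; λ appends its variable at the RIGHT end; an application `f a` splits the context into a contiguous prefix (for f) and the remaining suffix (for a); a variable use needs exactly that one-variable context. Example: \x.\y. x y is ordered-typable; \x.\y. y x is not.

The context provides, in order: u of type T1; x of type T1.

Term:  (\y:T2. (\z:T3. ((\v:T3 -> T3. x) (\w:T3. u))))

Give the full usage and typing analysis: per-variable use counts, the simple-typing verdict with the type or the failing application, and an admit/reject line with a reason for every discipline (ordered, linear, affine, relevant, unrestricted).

counts: u=1; x=1; y (λ-bound)=0; z (λ-bound)=0; v (λ-bound)=0; w (λ-bound)=0
uses in reading order: x, u
typing: ill-typed: an argument T3 -> T1 mismatches the expected T3 -> T3
ordered: ✗, the type mismatch rejects it
linear: ✗, not simply typable
affine: ✗, fails simple typing
relevant: ✗, a type mismatch blocks all five
unrestricted: ✗, the type mismatch rejects it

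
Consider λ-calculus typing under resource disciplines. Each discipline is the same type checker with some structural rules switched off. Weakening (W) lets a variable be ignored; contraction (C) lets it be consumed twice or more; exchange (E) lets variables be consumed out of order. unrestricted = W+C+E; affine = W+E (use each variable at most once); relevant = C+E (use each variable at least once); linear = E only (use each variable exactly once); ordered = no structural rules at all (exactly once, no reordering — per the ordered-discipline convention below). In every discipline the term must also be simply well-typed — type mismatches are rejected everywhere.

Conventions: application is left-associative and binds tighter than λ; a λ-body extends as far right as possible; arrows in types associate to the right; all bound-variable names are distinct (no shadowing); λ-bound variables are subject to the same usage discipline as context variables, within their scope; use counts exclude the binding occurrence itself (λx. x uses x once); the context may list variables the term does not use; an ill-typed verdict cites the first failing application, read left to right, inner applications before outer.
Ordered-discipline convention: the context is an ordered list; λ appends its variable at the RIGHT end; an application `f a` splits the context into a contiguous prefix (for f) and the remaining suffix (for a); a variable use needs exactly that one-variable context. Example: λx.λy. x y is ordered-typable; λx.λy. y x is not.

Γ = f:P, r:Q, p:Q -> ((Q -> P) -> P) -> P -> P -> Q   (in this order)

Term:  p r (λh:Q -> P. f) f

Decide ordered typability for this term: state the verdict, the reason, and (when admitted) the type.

no — needs contraction — f ×2; h left unused
counts: f: 2, r: 1, p: 1, h (λ-bound): 0
uses in reading order: p, r, f, f
typing: well-typed — term : P -> Q
per-discipline verdicts: ordered ✗ · linear ✗ · affine ✗ · relevant ✗ · unrestricted ✓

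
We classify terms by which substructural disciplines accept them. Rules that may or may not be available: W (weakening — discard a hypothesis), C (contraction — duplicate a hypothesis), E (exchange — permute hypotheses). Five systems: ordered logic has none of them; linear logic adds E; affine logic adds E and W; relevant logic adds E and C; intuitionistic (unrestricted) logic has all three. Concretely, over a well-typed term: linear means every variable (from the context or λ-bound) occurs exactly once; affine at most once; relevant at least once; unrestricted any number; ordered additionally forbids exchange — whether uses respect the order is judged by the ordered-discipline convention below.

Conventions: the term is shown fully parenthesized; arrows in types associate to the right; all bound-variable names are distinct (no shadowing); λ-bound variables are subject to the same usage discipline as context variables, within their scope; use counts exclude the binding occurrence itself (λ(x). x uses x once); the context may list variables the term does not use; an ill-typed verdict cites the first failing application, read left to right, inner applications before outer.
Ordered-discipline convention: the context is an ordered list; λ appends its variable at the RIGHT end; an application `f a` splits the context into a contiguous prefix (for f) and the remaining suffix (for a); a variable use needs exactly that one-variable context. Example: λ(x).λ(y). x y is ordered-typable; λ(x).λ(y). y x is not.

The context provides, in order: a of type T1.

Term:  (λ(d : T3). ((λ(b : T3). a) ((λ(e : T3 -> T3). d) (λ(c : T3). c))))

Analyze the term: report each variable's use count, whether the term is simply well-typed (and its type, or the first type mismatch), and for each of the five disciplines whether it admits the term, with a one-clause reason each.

variable uses: a ×1, d [bound] ×1, b [bound] ×0, e [bound] ×0, c [bound] ×1
use order (left to right): a, d, c
typing: well-typed at T3 -> T1
ordered: ✗, unused: b, e — weakening required
linear: ✗, unused: b, e — weakening required
affine: ✓, a, d, b, e, c: no repeats, contraction unneeded
relevant: ✗, unused: b, e — weakening required
unrestricted: ✓, well-typed at T3 -> T1; no restrictions here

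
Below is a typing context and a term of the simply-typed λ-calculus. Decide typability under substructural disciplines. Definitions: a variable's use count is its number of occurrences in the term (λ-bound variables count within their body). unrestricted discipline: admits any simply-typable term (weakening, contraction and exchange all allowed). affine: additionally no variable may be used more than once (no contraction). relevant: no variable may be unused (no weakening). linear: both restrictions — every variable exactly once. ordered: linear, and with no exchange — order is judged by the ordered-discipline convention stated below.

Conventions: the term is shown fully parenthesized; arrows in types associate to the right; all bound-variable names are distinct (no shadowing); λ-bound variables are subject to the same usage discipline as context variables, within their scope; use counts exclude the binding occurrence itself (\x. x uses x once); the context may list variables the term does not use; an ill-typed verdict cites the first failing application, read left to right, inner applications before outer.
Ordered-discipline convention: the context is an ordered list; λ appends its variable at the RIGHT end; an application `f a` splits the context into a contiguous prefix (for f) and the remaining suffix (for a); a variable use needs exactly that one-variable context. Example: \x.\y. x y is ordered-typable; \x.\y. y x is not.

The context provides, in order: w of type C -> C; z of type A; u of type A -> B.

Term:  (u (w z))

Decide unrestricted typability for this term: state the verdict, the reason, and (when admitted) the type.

no — the type mismatch rejects it
usage: w ×1, z ×1, u ×1
use order (left to right): u, w, z
typing: ill-typed: an application expects C but receives A
per-discipline verdicts: ordered ✗; linear ✗; affine ✗; relevant ✗; unrestricted ✗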